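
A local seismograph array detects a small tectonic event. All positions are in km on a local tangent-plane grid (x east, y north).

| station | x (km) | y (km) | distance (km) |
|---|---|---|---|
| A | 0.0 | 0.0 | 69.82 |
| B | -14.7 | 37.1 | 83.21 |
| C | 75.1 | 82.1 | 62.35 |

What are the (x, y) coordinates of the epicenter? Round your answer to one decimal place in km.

Circle about each station: x² + y² = 69.82²; (x + 14.7)² + (y − 37.1)² = 83.21²; (x − 75.1)² + (y − 82.1)² = 62.35².
Subtracting pairs of circle equations eliminates x²+y² and gives linear equations (the radical axes):
-29.4 x + 74.2 y = -456.57
150.2 x + 164.2 y = 13367.73
Solving the 2×2 system: x ≈ 66.8, y ≈ 20.3 km.

(66.8, 20.3)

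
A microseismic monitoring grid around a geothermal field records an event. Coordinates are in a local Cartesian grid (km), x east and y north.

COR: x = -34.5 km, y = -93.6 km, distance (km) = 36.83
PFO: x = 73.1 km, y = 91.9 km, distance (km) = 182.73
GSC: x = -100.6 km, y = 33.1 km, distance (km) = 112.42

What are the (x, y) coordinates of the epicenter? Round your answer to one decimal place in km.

(-33.1, -56.8)

Circle about each station: (x + 34.5)² + (y + 93.6)² = 36.83²; (x − 73.1)² + (y − 91.9)² = 182.73²; (x + 100.6)² + (y − 33.1)² = 112.42².
Subtracting the COR equation from the PFO and GSC equations removes the quadratic terms:
215.2 x + 371.0 y = -28195.79
-132.2 x + 253.4 y = -10017.05
Solving the 2×2 system: x ≈ -33.1, y ≈ -56.8 km.
Check against COR (with the unrounded x, y): √((x + 34.5)²+(y + 93.6)²) = 36.83 ≈ 36.83 km. ✓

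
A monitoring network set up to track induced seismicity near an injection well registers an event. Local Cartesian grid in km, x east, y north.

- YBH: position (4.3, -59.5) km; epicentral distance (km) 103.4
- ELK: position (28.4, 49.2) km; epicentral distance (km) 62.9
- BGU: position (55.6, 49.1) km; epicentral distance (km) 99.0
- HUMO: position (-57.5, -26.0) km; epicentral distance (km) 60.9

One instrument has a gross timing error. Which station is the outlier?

Solve using three stations at a time. Using YBH, BGU, HUMO (subtract circle equations pairwise → linear system) gives (x, y) ≈ (-42.1, 32.9).
Distances from that point to each station vs reported:
  YBH: calculated 103.4 vs reported 103.4 → residual 0.0 km
  ELK: calculated 72.3 vs reported 62.9 → residual 9.4 km
  BGU: calculated 99.0 vs reported 99.0 → residual 0.0 km
  HUMO: calculated 60.9 vs reported 60.9 → residual 0.0 km
YBH, BGU, HUMO are mutually consistent (residuals ≈ 0); ELK is off by 9.4 km.

ELK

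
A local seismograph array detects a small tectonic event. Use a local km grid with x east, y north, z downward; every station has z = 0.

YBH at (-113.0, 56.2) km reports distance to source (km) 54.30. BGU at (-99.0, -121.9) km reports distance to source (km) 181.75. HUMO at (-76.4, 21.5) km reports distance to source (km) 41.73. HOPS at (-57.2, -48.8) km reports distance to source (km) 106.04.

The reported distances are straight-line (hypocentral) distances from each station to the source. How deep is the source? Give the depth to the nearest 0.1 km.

20.9 km

Each station gives a sphere (x−x_i)² + (y−y_i)² + z² = d_i² (stations at z=0).
Subtracting the YBH sphere from BGU and HUMO: z² cancels, leaving linear equations in x and y:
28.0 x − 356.2 y = -21351.40
73.2 x − 69.4 y = -8421.13
Solving: x ≈ -62.900, y ≈ 54.998 km (keep extra digits for the depth step; rounded: -62.9, 55.0).
Then from the YBH sphere: z² = 54.30² − (x + 113.0)² − (y − 56.2)² with x = -62.900, y = 54.998, so z ≈ 20.905 ≈ 20.9 km.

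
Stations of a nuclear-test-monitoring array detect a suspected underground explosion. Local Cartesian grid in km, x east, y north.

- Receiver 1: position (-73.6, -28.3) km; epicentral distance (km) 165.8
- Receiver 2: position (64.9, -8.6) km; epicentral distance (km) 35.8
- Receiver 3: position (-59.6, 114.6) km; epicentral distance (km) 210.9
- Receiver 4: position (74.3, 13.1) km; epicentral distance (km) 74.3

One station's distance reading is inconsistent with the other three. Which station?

Solve using three stations at a time. Using Receiver 1, Receiver 2, Receiver 3 (subtract circle equations pairwise → linear system) gives (x, y) ≈ (92.2, -31.8).
Distances from that point to each station vs reported:
  Receiver 1: calculated 165.8 vs reported 165.8 → residual 0.0 km
  Receiver 2: calculated 35.8 vs reported 35.8 → residual 0.0 km
  Receiver 3: calculated 210.9 vs reported 210.9 → residual 0.0 km
  Receiver 4: calculated 48.4 vs reported 74.3 → residual 25.9 km
Receiver 1, Receiver 2, Receiver 3 are mutually consistent (residuals ≈ 0); Receiver 4 is off by 25.9 km.

Receiver 4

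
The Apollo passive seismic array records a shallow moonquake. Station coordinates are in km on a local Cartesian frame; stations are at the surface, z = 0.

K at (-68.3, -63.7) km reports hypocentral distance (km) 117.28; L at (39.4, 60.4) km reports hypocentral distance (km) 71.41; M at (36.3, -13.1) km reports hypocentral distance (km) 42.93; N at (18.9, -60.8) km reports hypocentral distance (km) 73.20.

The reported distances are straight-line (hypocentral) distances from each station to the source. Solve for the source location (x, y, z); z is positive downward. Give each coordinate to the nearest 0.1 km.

Each station gives a sphere (x−x_i)² + (y−y_i)² + z² = d_i² (stations at z=0).
Subtracting the K sphere from L and M: z² cancels, leaving linear equations in x and y:
215.4 x + 248.2 y = 5133.15
209.2 x + 101.2 y = 4678.33
Solving: x ≈ 21.301, y ≈ 2.196 km (keep extra digits for the depth step; rounded: 21.3, 2.2).
Then from the K sphere: z² = 117.28² − (x + 68.3)² − (y + 63.7)² with x = 21.301, y = 2.196, so z ≈ 37.202 ≈ 37.2 km.
Check against N (with the unrounded solution): distance 73.20 ≈ 73.20 km. ✓

(21.3, 2.2, 37.2)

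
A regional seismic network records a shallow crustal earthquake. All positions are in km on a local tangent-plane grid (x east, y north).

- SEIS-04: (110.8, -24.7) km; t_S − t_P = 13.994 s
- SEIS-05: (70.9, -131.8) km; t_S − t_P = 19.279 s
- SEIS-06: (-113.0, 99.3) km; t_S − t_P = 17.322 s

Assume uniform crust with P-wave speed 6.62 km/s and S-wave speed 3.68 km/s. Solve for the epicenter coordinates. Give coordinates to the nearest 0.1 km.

0.7 km east, 11.7 km north

Distance from S−P lag: d = Δt · v_P v_S / (v_P − v_S) = Δt · (6.62·3.68)/(6.62−3.68) ≈ 8.2863·Δt.
So d_SEIS-04 = 115.96, d_SEIS-05 = 159.75, d_SEIS-06 = 143.53 km.
Circle about each station: (x − 110.8)² + (y + 24.7)² = 115.96²; (x − 70.9)² + (y + 131.8)² = 159.75²; (x + 113.0)² + (y − 99.3)² = 143.53².
Subtracting pairs of circle equations eliminates x²+y² and gives linear equations (the radical axes):
-79.8 x − 214.2 y = -2562.02
-447.6 x + 248.0 y = 2588.62
Solving the 2×2 system: x ≈ 0.7, y ≈ 11.7 km.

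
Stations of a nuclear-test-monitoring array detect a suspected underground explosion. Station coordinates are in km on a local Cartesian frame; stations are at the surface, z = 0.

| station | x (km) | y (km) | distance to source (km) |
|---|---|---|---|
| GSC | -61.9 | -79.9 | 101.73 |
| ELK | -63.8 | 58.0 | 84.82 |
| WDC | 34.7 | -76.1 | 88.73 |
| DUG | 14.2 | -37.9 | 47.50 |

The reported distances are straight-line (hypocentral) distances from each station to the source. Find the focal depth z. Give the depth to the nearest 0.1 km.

z ≈ 19.8 km

Each station gives a sphere (x−x_i)² + (y−y_i)² + z² = d_i² (stations at z=0).
Subtracting the GSC sphere from ELK and WDC: z² cancels, leaving linear equations in x and y:
-3.8 x + 275.8 y = 373.38
193.2 x + 7.6 y = -744.34
Solving: x ≈ -3.904, y ≈ 1.300 km (keep extra digits for the depth step; rounded: -3.9, 1.3).
Then from the GSC sphere: z² = 101.73² − (x + 61.9)² − (y + 79.9)² with x = -3.904, y = 1.300, so z ≈ 19.799 ≈ 19.8 km.
Check against DUG (with the unrounded solution): distance 47.50 ≈ 47.50 km. ✓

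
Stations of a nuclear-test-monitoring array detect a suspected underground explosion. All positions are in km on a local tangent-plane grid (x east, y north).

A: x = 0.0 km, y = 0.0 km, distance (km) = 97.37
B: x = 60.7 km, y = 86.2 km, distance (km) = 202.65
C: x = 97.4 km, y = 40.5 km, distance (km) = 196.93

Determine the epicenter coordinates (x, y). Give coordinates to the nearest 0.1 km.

x ≈ -62.1 km, y ≈ -75.0 km

Circle about each station: x² + y² = 97.37²; (x − 60.7)² + (y − 86.2)² = 202.65²; (x − 97.4)² + (y − 40.5)² = 196.93².
Subtracting the A equation from the B and C equations removes the quadratic terms:
121.4 x + 172.4 y = -20471.18
194.8 x + 81.0 y = -18173.50
Solving the 2×2 system: x ≈ -62.1, y ≈ -75.0 km.
Check against A (with the unrounded x, y): √(x²+y²) = 97.38 ≈ 97.37 km. ✓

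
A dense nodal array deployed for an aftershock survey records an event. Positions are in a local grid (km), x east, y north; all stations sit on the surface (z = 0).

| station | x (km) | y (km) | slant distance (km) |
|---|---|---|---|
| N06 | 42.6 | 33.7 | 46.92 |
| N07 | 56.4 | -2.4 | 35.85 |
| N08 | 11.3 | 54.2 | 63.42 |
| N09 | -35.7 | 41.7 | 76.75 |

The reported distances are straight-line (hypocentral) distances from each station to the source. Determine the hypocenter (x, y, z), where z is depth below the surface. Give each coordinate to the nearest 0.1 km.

Each station gives a sphere (x−x_i)² + (y−y_i)² + z² = d_i² (stations at z=0).
Subtracting the N06 sphere from N07 and N08: z² cancels, leaving linear equations in x and y:
27.6 x − 72.2 y = 1152.53
-62.6 x + 41.0 y = -1705.73
Solving: x ≈ 22.402, y ≈ -7.400 km (keep extra digits for the depth step; rounded: 22.4, -7.4).
Then from the N06 sphere: z² = 46.92² − (x − 42.6)² − (y − 33.7)² with x = 22.402, y = -7.400, so z ≈ 10.214 ≈ 10.2 km.

(22.4, -7.4, 10.2)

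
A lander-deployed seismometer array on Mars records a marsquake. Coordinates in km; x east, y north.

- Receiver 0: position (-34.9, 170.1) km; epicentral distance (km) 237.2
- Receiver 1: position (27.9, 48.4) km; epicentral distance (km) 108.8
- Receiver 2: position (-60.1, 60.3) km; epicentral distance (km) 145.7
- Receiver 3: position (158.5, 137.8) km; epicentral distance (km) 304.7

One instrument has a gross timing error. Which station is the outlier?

Receiver 3

Solve using three stations at a time. Using Receiver 0, Receiver 1, Receiver 2 (subtract circle equations pairwise → linear system) gives (x, y) ≈ (21.8, -60.2).
Distances from that point to each station vs reported:
  Receiver 0: calculated 237.2 vs reported 237.2 → residual 0.0 km
  Receiver 1: calculated 108.8 vs reported 108.8 → residual 0.0 km
  Receiver 2: calculated 145.7 vs reported 145.7 → residual 0.0 km
  Receiver 3: calculated 240.7 vs reported 304.7 → residual 64.0 km
Receiver 0, Receiver 1, Receiver 2 are mutually consistent (residuals ≈ 0); Receiver 3 is off by 64.0 km.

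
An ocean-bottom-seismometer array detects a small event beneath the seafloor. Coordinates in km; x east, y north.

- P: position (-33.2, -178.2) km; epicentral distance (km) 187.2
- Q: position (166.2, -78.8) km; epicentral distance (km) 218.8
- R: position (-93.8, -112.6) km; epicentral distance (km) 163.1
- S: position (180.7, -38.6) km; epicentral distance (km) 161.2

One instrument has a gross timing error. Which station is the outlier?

Q

Solve using three stations at a time. Using P, R, S (subtract circle equations pairwise → linear system) gives (x, y) ≈ (24.2, -0.0).
Distances from that point to each station vs reported:
  P: calculated 187.2 vs reported 187.2 → residual 0.0 km
  Q: calculated 162.4 vs reported 218.8 → residual 56.4 km
  R: calculated 163.1 vs reported 163.1 → residual 0.0 km
  S: calculated 161.2 vs reported 161.2 → residual 0.0 km
P, R, S are mutually consistent (residuals ≈ 0); Q is off by 56.4 km.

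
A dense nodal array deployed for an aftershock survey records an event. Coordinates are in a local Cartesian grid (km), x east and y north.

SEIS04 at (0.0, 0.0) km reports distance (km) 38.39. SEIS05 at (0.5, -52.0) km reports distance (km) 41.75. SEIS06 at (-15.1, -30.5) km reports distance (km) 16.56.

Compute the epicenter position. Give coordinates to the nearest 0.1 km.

Circle about each station: x² + y² = 38.39²; (x − 0.5)² + (y + 52.0)² = 41.75²; (x + 15.1)² + (y + 30.5)² = 16.56².
Subtracting the SEIS04 equation from the SEIS05 and SEIS06 equations removes the quadratic terms:
1.0 x − 104.0 y = 2434.98
-30.2 x − 61.0 y = 2357.82
Solving the 2×2 system: x ≈ -30.2, y ≈ -23.7 km.

-30.2 km east, -23.7 km north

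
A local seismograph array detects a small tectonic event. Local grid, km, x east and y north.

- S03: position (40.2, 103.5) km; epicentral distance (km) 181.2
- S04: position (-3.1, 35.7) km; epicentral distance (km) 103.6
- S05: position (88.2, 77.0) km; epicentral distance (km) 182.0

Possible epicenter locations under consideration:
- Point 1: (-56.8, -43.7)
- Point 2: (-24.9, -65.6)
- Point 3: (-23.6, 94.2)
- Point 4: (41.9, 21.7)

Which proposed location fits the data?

For each candidate, compare |candidate − station| to the reported distance:
Point 1: residuals S03 4.9, S04 7.7, S05 6.7 → max 7.7 km
Point 2: residuals S03 0.0, S04 0.0, S05 0.0 → max 0.0 km
Point 3: residuals S03 116.7, S04 41.6, S05 68.9 → max 116.7 km
Point 4: residuals S03 99.4, S04 56.5, S05 109.9 → max 109.9 km
Only Point 2 has all residuals ≈ 0.

Point 2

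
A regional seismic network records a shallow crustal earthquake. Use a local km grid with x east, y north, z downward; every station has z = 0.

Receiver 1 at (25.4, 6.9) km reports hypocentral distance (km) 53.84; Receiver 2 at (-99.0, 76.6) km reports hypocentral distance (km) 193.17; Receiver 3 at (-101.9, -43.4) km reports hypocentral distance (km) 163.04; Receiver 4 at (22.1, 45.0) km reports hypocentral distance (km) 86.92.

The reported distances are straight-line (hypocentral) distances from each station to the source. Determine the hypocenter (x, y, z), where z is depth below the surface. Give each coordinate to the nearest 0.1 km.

Each station gives a sphere (x−x_i)² + (y−y_i)² + z² = d_i² (stations at z=0).
Subtracting the Receiver 1 sphere from Receiver 2 and Receiver 3: z² cancels, leaving linear equations in x and y:
-248.8 x + 139.4 y = -19440.11
-254.6 x − 100.6 y = -12108.90
Solving: x ≈ 60.205, y ≈ -32.002 km (keep extra digits for the depth step; rounded: 60.2, -32.0).
Then from the Receiver 1 sphere: z² = 53.84² − (x − 25.4)² − (y − 6.9)² with x = 60.205, y = -32.002, so z ≈ 13.191 ≈ 13.2 km.

x ≈ 60.2 km, y ≈ -32.0 km, depth ≈ 13.2 km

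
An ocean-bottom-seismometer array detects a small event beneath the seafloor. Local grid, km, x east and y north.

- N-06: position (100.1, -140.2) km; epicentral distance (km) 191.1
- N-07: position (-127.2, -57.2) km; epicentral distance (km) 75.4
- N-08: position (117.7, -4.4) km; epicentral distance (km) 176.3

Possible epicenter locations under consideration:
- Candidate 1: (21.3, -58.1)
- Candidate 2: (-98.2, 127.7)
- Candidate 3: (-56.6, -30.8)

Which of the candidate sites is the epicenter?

For each candidate, compare |candidate − station| to the reported distance:
Candidate 1: residuals N-06 77.3, N-07 73.1, N-08 66.0 → max 77.3 km
Candidate 2: residuals N-06 142.2, N-07 111.8, N-08 76.8 → max 142.2 km
Candidate 3: residuals N-06 0.0, N-07 0.0, N-08 0.0 → max 0.0 km
Only Candidate 3 has all residuals ≈ 0.

Candidate 3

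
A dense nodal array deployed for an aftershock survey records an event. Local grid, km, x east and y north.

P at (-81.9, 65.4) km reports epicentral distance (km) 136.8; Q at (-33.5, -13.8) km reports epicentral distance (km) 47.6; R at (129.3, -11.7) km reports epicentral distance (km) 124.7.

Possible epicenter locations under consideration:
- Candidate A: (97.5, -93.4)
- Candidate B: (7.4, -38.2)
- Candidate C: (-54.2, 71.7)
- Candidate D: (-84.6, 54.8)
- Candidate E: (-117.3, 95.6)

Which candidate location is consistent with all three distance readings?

Candidate B

For each candidate, compare |candidate − station| to the reported distance:
Candidate A: residuals P 102.8, Q 105.7, R 37.0 → max 105.7 km
Candidate B: residuals P 0.0, Q 0.0, R 0.0 → max 0.0 km
Candidate C: residuals P 108.4, Q 40.4, R 76.9 → max 108.4 km
Candidate D: residuals P 125.9, Q 37.9, R 99.3 → max 125.9 km
Candidate E: residuals P 90.3, Q 90.2, R 144.2 → max 144.2 km
Only Candidate B has all residuals ≈ 0.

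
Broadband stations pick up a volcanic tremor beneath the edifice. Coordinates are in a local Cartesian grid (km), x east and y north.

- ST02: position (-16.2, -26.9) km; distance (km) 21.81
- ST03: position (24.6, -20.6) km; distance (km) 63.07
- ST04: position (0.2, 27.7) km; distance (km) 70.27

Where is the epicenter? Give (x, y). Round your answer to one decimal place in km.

Circle about each station: (x + 16.2)² + (y + 26.9)² = 21.81²; (x − 24.6)² + (y + 20.6)² = 63.07²; (x − 0.2)² + (y − 27.7)² = 70.27².
Subtracting pairs of circle equations eliminates x²+y² and gives linear equations (the radical axes):
81.6 x + 12.6 y = -3458.68
32.8 x + 109.2 y = -4680.92
Solving the 2×2 system: x ≈ -37.5, y ≈ -31.6 km.

(-37.5, -31.6)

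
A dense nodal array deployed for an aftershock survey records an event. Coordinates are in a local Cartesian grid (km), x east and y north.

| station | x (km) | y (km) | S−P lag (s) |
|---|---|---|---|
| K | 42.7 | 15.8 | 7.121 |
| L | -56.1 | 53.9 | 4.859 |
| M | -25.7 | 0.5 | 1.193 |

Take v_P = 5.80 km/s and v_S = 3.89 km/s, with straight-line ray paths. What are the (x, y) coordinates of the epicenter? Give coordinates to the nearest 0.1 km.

-39.7 km east, -1.1 km north

Distance from S−P lag: d = Δt · v_P v_S / (v_P − v_S) = Δt · (5.80·3.89)/(5.80−3.89) ≈ 11.8126·Δt.
So d_K = 84.12, d_L = 57.40, d_M = 14.09 km.
Circle about each station: (x − 42.7)² + (y − 15.8)² = 84.12²; (x + 56.1)² + (y − 53.9)² = 57.40²; (x + 25.7)² + (y − 0.5)² = 14.09².
Subtracting pairs of circle equations eliminates x²+y² and gives linear equations (the radical axes):
-197.6 x + 76.2 y = 7760.90
-136.8 x − 30.6 y = 5465.46
Solving the 2×2 system: x ≈ -39.7, y ≈ -1.1 km.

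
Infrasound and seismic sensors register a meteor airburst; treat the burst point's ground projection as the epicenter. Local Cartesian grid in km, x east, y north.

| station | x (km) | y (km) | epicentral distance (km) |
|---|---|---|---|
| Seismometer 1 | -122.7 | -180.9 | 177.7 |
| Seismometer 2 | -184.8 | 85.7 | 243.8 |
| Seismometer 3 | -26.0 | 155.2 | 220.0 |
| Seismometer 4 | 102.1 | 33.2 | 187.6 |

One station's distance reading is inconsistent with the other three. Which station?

Seismometer 4

Solve using three stations at a time. Using Seismometer 1, Seismometer 2, Seismometer 3 (subtract circle equations pairwise → linear system) gives (x, y) ≈ (9.2, -61.9).
Distances from that point to each station vs reported:
  Seismometer 1: calculated 177.6 vs reported 177.7 → residual 0.1 km
  Seismometer 2: calculated 243.7 vs reported 243.8 → residual 0.1 km
  Seismometer 3: calculated 219.9 vs reported 220.0 → residual 0.1 km
  Seismometer 4: calculated 133.0 vs reported 187.6 → residual 54.6 km
Seismometer 1, Seismometer 2, Seismometer 3 are mutually consistent (residuals ≈ 0); Seismometer 4 is off by 54.6 km.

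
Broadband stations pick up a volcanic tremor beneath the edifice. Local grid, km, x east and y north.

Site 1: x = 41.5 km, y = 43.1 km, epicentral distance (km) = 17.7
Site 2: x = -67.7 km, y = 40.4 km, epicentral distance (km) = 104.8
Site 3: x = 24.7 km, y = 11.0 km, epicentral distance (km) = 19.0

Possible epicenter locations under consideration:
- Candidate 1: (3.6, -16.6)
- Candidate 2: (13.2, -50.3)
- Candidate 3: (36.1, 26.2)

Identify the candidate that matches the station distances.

For each candidate, compare |candidate − station| to the reported distance:
Candidate 1: residuals Site 1 53.0, Site 2 13.5, Site 3 15.7 → max 53.0 km
Candidate 2: residuals Site 1 79.9, Site 2 16.7, Site 3 43.4 → max 79.9 km
Candidate 3: residuals Site 1 0.0, Site 2 0.0, Site 3 0.0 → max 0.0 km
Only Candidate 3 has all residuals ≈ 0.

Candidate 3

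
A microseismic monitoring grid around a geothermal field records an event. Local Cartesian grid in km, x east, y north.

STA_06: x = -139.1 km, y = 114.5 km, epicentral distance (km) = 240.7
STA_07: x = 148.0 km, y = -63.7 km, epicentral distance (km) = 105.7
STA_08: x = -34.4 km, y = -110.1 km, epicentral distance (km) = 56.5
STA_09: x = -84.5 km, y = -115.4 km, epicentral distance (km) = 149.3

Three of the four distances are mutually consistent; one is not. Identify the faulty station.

Solve using three stations at a time. Using STA_06, STA_07, STA_09 (subtract circle equations pairwise → linear system) gives (x, y) ≈ (44.8, -40.8).
Distances from that point to each station vs reported:
  STA_06: calculated 240.7 vs reported 240.7 → residual 0.0 km
  STA_07: calculated 105.7 vs reported 105.7 → residual 0.0 km
  STA_08: calculated 105.3 vs reported 56.5 → residual 48.8 km
  STA_09: calculated 149.3 vs reported 149.3 → residual 0.0 km
STA_06, STA_07, STA_09 are mutually consistent (residuals ≈ 0); STA_08 is off by 48.8 km.

STA_08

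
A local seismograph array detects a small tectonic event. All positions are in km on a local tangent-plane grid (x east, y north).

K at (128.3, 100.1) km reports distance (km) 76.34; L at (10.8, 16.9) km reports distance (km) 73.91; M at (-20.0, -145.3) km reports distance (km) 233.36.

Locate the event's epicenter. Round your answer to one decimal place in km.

Circle about each station: (x − 128.3)² + (y − 100.1)² = 76.34²; (x − 10.8)² + (y − 16.9)² = 73.91²; (x + 20.0)² + (y + 145.3)² = 233.36².
Subtracting pairs of circle equations eliminates x²+y² and gives linear equations (the radical axes):
-235.0 x − 166.4 y = -25713.54
-296.6 x − 490.8 y = -53597.90
Solving the 2×2 system: x ≈ 56.1, y ≈ 75.3 km.

56.1 km east, 75.3 km north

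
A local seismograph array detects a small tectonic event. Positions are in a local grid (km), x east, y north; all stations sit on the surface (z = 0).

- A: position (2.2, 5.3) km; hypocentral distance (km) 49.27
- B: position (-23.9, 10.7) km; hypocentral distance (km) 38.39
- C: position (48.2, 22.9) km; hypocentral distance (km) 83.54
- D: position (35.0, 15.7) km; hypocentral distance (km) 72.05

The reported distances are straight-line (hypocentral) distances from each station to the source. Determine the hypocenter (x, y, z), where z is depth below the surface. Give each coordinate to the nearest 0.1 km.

Each station gives a sphere (x−x_i)² + (y−y_i)² + z² = d_i² (stations at z=0).
Subtracting the A sphere from B and C: z² cancels, leaving linear equations in x and y:
-52.2 x + 10.8 y = 1606.51
92.0 x + 35.2 y = -1736.68
Solving: x ≈ -26.600, y ≈ 20.185 km (keep extra digits for the depth step; rounded: -26.6, 20.2).
Then from the A sphere: z² = 49.27² − (x − 2.2)² − (y − 5.3)² with x = -26.600, y = 20.185, so z ≈ 37.102 ≈ 37.1 km.
Check against D (with the unrounded solution): distance 72.05 ≈ 72.05 km. ✓

x ≈ -26.6 km, y ≈ 20.2 km, depth ≈ 37.1 km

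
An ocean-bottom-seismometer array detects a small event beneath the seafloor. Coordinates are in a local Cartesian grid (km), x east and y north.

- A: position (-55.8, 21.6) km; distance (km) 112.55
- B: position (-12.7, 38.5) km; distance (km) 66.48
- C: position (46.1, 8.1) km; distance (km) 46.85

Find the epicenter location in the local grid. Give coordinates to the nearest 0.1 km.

Circle about each station: (x + 55.8)² + (y − 21.6)² = 112.55²; (x + 12.7)² + (y − 38.5)² = 66.48²; (x − 46.1)² + (y − 8.1)² = 46.85².
Subtracting the A equation from the B and C equations removes the quadratic terms:
86.2 x + 33.8 y = 6311.25
203.8 x − 27.0 y = 9083.20
Solving the 2×2 system: x ≈ 51.8, y ≈ 54.6 km.

(51.8, 54.6)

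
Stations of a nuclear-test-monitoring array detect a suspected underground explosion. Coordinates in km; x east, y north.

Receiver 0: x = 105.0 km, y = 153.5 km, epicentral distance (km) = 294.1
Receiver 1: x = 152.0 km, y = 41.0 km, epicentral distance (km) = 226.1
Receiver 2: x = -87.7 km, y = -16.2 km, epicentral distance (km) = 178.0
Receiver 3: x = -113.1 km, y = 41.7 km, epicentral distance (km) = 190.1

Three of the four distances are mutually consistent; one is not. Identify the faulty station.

Receiver 2

Solve using three stations at a time. Using Receiver 0, Receiver 1, Receiver 3 (subtract circle equations pairwise → linear system) gives (x, y) ≈ (-9.2, -117.5).
Distances from that point to each station vs reported:
  Receiver 0: calculated 294.1 vs reported 294.1 → residual 0.0 km
  Receiver 1: calculated 226.1 vs reported 226.1 → residual 0.0 km
  Receiver 2: calculated 128.1 vs reported 178.0 → residual 49.9 km
  Receiver 3: calculated 190.1 vs reported 190.1 → residual 0.0 km
Receiver 0, Receiver 1, Receiver 3 are mutually consistent (residuals ≈ 0); Receiver 2 is off by 49.9 km.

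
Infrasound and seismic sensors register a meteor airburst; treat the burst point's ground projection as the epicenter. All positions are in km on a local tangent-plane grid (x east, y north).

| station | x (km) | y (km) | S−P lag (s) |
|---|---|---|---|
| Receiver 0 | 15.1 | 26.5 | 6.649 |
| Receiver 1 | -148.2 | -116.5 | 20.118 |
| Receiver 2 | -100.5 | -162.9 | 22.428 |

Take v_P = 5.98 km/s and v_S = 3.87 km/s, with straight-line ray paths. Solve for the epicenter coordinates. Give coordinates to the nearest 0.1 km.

x ≈ -39.1 km, y ≈ 75.3 km

Distance from S−P lag: d = Δt · v_P v_S / (v_P − v_S) = Δt · (5.98·3.87)/(5.98−3.87) ≈ 10.9681·Δt.
So d_Receiver 0 = 72.93, d_Receiver 1 = 220.66, d_Receiver 2 = 245.99 km.
Circle about each station: (x − 15.1)² + (y − 26.5)² = 72.93²; (x + 148.2)² + (y + 116.5)² = 220.66²; (x + 100.5)² + (y + 162.9)² = 245.99².
Subtracting the Receiver 0 equation from the Receiver 1 and Receiver 2 equations removes the quadratic terms:
-326.6 x − 286.0 y = -8766.82
-231.2 x − 378.8 y = -19485.90
Solving the 2×2 system: x ≈ -39.1, y ≈ 75.3 km.
Check against Receiver 0 (with the unrounded x, y): √((x − 15.1)²+(y − 26.5)²) = 72.94 ≈ 72.93 km. ✓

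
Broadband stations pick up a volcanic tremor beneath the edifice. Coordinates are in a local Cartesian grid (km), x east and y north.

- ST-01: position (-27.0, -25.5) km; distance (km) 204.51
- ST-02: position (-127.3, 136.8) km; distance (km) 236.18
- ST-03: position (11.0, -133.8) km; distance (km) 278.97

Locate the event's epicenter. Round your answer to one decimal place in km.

Circle about each station: (x + 27.0)² + (y + 25.5)² = 204.51²; (x + 127.3)² + (y − 136.8)² = 236.18²; (x − 11.0)² + (y + 133.8)² = 278.97².
Subtracting the ST-01 equation from the ST-02 and ST-03 equations removes the quadratic terms:
-200.6 x + 324.6 y = 19583.63
76.0 x − 216.6 y = -19355.73
Solving the 2×2 system: x ≈ 108.7, y ≈ 127.5 km.
Check against ST-01 (with the unrounded x, y): √((x + 27.0)²+(y + 25.5)²) = 204.49 ≈ 204.51 km. ✓

(108.7, 127.5)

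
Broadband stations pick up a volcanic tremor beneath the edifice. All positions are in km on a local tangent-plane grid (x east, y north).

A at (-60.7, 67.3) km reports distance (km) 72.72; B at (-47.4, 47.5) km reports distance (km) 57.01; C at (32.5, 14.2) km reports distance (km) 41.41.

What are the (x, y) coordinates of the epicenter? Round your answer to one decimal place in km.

(9.6, 48.7)

Circle about each station: (x + 60.7)² + (y − 67.3)² = 72.72²; (x + 47.4)² + (y − 47.5)² = 57.01²; (x − 32.5)² + (y − 14.2)² = 41.41².
Subtracting pairs of circle equations eliminates x²+y² and gives linear equations (the radical axes):
26.6 x − 39.6 y = -1672.71
186.4 x − 106.2 y = -3382.48
Solving the 2×2 system: x ≈ 9.6, y ≈ 48.7 km.
Check against A (with the unrounded x, y): √((x + 60.7)²+(y − 67.3)²) = 72.71 ≈ 72.72 km. ✓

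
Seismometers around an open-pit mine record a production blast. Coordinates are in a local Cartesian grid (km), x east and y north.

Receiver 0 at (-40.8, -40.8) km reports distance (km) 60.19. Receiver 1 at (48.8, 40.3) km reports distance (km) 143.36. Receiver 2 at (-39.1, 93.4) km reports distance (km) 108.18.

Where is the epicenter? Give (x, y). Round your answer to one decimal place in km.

Circle about each station: (x + 40.8)² + (y + 40.8)² = 60.19²; (x − 48.8)² + (y − 40.3)² = 143.36²; (x + 39.1)² + (y − 93.4)² = 108.18².
Subtracting pairs of circle equations eliminates x²+y² and gives linear equations (the radical axes):
179.2 x + 162.2 y = -16253.00
3.4 x + 268.4 y = -1156.99
Solving the 2×2 system: x ≈ -87.8, y ≈ -3.2 km.
Check against Receiver 0 (with the unrounded x, y): √((x + 40.8)²+(y + 40.8)²) = 60.19 ≈ 60.19 km. ✓

x ≈ -87.8 km, y ≈ -3.2 km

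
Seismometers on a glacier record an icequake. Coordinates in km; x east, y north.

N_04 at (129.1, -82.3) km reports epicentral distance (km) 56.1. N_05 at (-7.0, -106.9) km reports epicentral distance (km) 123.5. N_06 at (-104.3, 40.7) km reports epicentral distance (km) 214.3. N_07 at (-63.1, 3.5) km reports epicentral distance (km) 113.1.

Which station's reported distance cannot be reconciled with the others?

Solve using three stations at a time. Using N_04, N_05, N_06 (subtract circle equations pairwise → linear system) gives (x, y) ≈ (95.2, -37.6).
Distances from that point to each station vs reported:
  N_04: calculated 56.1 vs reported 56.1 → residual 0.0 km
  N_05: calculated 123.5 vs reported 123.5 → residual 0.0 km
  N_06: calculated 214.3 vs reported 214.3 → residual 0.0 km
  N_07: calculated 163.5 vs reported 113.1 → residual 50.4 km
N_04, N_05, N_06 are mutually consistent (residuals ≈ 0); N_07 is off by 50.4 km.

N_07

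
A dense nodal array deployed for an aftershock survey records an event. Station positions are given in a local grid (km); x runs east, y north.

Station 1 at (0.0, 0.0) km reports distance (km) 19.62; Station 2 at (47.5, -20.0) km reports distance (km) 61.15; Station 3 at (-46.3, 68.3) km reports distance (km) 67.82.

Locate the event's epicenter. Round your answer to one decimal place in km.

0.9 km east, 19.6 km north

Circle about each station: x² + y² = 19.62²; (x − 47.5)² + (y + 20.0)² = 61.15²; (x + 46.3)² + (y − 68.3)² = 67.82².
Subtracting pairs of circle equations eliminates x²+y² and gives linear equations (the radical axes):
95.0 x − 40.0 y = -698.13
-92.6 x + 136.6 y = 2593.97
Solving the 2×2 system: x ≈ 0.9, y ≈ 19.6 km.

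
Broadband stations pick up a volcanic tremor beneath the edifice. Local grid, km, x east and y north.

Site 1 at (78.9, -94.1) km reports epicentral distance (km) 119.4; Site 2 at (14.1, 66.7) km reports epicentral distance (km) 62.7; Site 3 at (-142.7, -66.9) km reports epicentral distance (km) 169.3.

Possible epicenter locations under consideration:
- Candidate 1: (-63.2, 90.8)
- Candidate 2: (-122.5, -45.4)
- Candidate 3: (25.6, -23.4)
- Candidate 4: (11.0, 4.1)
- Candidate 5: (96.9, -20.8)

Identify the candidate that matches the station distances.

For each candidate, compare |candidate − station| to the reported distance:
Candidate 1: residuals Site 1 113.8, Site 2 18.3, Site 3 7.3 → max 113.8 km
Candidate 2: residuals Site 1 87.8, Site 2 114.0, Site 3 139.8 → max 139.8 km
Candidate 3: residuals Site 1 30.9, Site 2 28.1, Site 3 4.5 → max 30.9 km
Candidate 4: residuals Site 1 0.0, Site 2 0.0, Site 3 0.0 → max 0.0 km
Candidate 5: residuals Site 1 43.9, Site 2 57.8, Site 3 74.7 → max 74.7 km
Only Candidate 4 has all residuals ≈ 0.

Candidate 4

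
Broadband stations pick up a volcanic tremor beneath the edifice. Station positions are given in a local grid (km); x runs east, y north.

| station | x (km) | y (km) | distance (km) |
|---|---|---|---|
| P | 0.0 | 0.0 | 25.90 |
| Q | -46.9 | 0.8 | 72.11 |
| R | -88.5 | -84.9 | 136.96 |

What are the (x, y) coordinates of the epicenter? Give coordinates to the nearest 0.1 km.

Circle about each station: x² + y² = 25.90²; (x + 46.9)² + (y − 0.8)² = 72.11²; (x + 88.5)² + (y + 84.9)² = 136.96².
Subtracting pairs of circle equations eliminates x²+y² and gives linear equations (the radical axes):
-93.8 x + 1.6 y = -2328.79
-177.0 x − 169.8 y = -3046.97
Solving the 2×2 system: x ≈ 24.7, y ≈ -7.8 km.
Check against P (with the unrounded x, y): √(x²+y²) = 25.90 ≈ 25.90 km. ✓

x ≈ 24.7 km, y ≈ -7.8 km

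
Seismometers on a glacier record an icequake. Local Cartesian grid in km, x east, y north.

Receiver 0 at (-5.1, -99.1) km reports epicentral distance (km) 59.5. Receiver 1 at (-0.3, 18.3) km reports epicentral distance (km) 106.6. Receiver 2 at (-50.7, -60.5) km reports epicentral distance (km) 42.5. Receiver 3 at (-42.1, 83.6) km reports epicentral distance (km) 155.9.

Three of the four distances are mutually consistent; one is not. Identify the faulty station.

Solve using three stations at a time. Using Receiver 0, Receiver 1, Receiver 3 (subtract circle equations pairwise → linear system) gives (x, y) ≈ (-57.6, -71.5).
Distances from that point to each station vs reported:
  Receiver 0: calculated 59.4 vs reported 59.5 → residual 0.1 km
  Receiver 1: calculated 106.5 vs reported 106.6 → residual 0.1 km
  Receiver 2: calculated 13.0 vs reported 42.5 → residual 29.5 km
  Receiver 3: calculated 155.8 vs reported 155.9 → residual 0.1 km
Receiver 0, Receiver 1, Receiver 3 are mutually consistent (residuals ≈ 0); Receiver 2 is off by 29.5 km.

Receiver 2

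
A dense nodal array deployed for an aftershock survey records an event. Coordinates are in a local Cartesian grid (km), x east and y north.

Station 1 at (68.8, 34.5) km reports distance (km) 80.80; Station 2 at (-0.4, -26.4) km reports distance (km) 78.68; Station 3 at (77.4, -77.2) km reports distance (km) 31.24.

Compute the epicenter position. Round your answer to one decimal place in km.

75.8 km east, -46.0 km north

Circle about each station: (x − 68.8)² + (y − 34.5)² = 80.80²; (x + 0.4)² + (y + 26.4)² = 78.68²; (x − 77.4)² + (y + 77.2)² = 31.24².
Subtracting pairs of circle equations eliminates x²+y² and gives linear equations (the radical axes):
-138.4 x − 121.8 y = -4888.47
17.2 x − 223.4 y = 11579.61
Solving the 2×2 system: x ≈ 75.8, y ≈ -46.0 km.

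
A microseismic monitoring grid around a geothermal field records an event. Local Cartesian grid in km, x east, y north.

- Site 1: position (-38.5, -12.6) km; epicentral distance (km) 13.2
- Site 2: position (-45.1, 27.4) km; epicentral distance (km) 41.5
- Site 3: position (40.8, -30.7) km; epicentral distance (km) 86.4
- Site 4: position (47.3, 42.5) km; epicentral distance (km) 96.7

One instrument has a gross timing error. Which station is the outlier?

Site 2

Solve using three stations at a time. Using Site 1, Site 3, Site 4 (subtract circle equations pairwise → linear system) gives (x, y) ≈ (-39.8, 0.5).
Distances from that point to each station vs reported:
  Site 1: calculated 13.1 vs reported 13.2 → residual 0.1 km
  Site 2: calculated 27.5 vs reported 41.5 → residual 14.0 km
  Site 3: calculated 86.4 vs reported 86.4 → residual 0.0 km
  Site 4: calculated 96.7 vs reported 96.7 → residual 0.0 km
Site 1, Site 3, Site 4 are mutually consistent (residuals ≈ 0); Site 2 is off by 14.0 km.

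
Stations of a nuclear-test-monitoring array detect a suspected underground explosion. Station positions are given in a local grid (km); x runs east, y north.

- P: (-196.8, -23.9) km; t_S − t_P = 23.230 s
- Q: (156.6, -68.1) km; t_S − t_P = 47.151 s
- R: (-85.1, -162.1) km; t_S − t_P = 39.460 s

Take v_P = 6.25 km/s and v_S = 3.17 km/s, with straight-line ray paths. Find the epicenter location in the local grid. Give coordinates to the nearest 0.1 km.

Distance from S−P lag: d = Δt · v_P v_S / (v_P − v_S) = Δt · (6.25·3.17)/(6.25−3.17) ≈ 6.4326·Δt.
So d_P = 149.43, d_Q = 303.30, d_R = 253.83 km.
Circle about each station: (x + 196.8)² + (y + 23.9)² = 149.43²; (x − 156.6)² + (y + 68.1)² = 303.30²; (x + 85.1)² + (y + 162.1)² = 253.83².
Subtracting pairs of circle equations eliminates x²+y² and gives linear equations (the radical axes):
706.8 x − 88.4 y = -79801.85
223.4 x − 276.4 y = -47883.37
Solving the 2×2 system: x ≈ -101.5, y ≈ 91.2 km.

(-101.5, 91.2)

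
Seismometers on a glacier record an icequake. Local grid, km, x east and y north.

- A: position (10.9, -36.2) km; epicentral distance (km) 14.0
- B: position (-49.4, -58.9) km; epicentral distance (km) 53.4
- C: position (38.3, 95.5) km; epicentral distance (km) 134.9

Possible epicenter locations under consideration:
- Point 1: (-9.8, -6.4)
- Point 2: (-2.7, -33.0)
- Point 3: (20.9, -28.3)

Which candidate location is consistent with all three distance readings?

Point 2

For each candidate, compare |candidate − station| to the reported distance:
Point 1: residuals A 22.3, B 12.4, C 22.2 → max 22.3 km
Point 2: residuals A 0.0, B 0.0, C 0.0 → max 0.0 km
Point 3: residuals A 1.3, B 23.3, C 9.9 → max 23.3 km
Only Point 2 has all residuals ≈ 0.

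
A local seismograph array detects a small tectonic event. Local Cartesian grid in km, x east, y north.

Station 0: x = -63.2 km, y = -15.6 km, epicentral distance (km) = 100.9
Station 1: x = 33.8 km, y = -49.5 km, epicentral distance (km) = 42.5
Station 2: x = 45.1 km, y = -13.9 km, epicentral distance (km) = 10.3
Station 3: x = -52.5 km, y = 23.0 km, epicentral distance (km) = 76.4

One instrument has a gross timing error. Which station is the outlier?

Station 3

Solve using three stations at a time. Using Station 0, Station 1, Station 2 (subtract circle equations pairwise → linear system) gives (x, y) ≈ (37.3, -7.2).
Distances from that point to each station vs reported:
  Station 0: calculated 100.9 vs reported 100.9 → residual 0.0 km
  Station 1: calculated 42.5 vs reported 42.5 → residual 0.0 km
  Station 2: calculated 10.3 vs reported 10.3 → residual 0.0 km
  Station 3: calculated 94.8 vs reported 76.4 → residual 18.4 km
Station 0, Station 1, Station 2 are mutually consistent (residuals ≈ 0); Station 3 is off by 18.4 km.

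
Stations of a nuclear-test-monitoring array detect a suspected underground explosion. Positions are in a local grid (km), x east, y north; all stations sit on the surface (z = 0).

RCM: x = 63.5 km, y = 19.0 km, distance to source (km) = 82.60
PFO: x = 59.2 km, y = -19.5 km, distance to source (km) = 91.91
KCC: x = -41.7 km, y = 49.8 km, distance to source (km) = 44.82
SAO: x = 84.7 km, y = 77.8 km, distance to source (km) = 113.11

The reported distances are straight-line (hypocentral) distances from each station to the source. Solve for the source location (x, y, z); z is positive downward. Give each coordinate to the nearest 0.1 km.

Each station gives a sphere (x−x_i)² + (y−y_i)² + z² = d_i² (stations at z=0).
Subtracting the RCM sphere from PFO and KCC: z² cancels, leaving linear equations in x and y:
-8.6 x − 77.0 y = -2133.05
-210.4 x + 61.6 y = 4639.61
Solving: x ≈ -13.499, y ≈ 29.210 km (keep extra digits for the depth step; rounded: -13.5, 29.2).
Then from the RCM sphere: z² = 82.60² − (x − 63.5)² − (y − 19.0)² with x = -13.499, y = 29.210, so z ≈ 28.101 ≈ 28.1 km.
Check against SAO (with the unrounded solution): distance 113.11 ≈ 113.11 km. ✓

(-13.5, 29.2, 28.1)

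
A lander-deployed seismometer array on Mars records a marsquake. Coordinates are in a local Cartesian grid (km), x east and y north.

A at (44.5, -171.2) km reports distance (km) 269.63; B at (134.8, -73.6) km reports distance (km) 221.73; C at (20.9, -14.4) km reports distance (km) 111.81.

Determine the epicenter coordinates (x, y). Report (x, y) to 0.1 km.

-12.2 km east, 92.4 km north

Circle about each station: (x − 44.5)² + (y + 171.2)² = 269.63²; (x − 134.8)² + (y + 73.6)² = 221.73²; (x − 20.9)² + (y + 14.4)² = 111.81².
Subtracting the A equation from the B and C equations removes the quadratic terms:
180.6 x + 195.2 y = 15834.45
-47.2 x + 313.6 y = 29553.34
Solving the 2×2 system: x ≈ -12.2, y ≈ 92.4 km.
Check against A (with the unrounded x, y): √((x − 44.5)²+(y + 171.2)²) = 269.63 ≈ 269.63 km. ✓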